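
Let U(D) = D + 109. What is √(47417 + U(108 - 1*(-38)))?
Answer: 2*√11918 ≈ 218.34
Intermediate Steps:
U(D) = 109 + D
√(47417 + U(108 - 1*(-38))) = √(47417 + (109 + (108 - 1*(-38)))) = √(47417 + (109 + (108 + 38))) = √(47417 + (109 + 146)) = √(47417 + 255) = √47672 = 2*√11918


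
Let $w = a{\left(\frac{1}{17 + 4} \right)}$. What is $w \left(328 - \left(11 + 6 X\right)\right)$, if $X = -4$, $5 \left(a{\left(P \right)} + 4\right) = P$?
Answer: $- \frac{142879}{105} \approx -1360.8$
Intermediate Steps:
$a{\left(P \right)} = -4 + \frac{P}{5}$
$w = - \frac{419}{105}$ ($w = -4 + \frac{1}{5 \left(17 + 4\right)} = -4 + \frac{1}{5 \cdot 21} = -4 + \frac{1}{5} \cdot \frac{1}{21} = -4 + \frac{1}{105} = - \frac{419}{105} \approx -3.9905$)
$w \left(328 - \left(11 + 6 X\right)\right) = - \frac{419 \left(328 - -13\right)}{105} = - \frac{419 \left(328 + \left(-11 + 24\right)\right)}{105} = - \frac{419 \left(328 + 13\right)}{105} = \left(- \frac{419}{105}\right) 341 = - \frac{142879}{105}$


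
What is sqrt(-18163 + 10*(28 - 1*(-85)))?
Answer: I*sqrt(17033) ≈ 130.51*I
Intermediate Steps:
sqrt(-18163 + 10*(28 - 1*(-85))) = sqrt(-18163 + 10*(28 + 85)) = sqrt(-18163 + 10*113) = sqrt(-18163 + 1130) = sqrt(-17033) = I*sqrt(17033)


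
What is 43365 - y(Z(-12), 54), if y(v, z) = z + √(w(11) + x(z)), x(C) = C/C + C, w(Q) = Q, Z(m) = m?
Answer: 43311 - √66 ≈ 43303.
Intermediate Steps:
x(C) = 1 + C
y(v, z) = z + √(12 + z) (y(v, z) = z + √(11 + (1 + z)) = z + √(12 + z))
43365 - y(Z(-12), 54) = 43365 - (54 + √(12 + 54)) = 43365 - (54 + √66) = 43365 + (-54 - √66) = 43311 - √66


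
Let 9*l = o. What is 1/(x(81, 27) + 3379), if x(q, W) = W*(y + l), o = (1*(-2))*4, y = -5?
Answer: 1/3220 ≈ 0.00031056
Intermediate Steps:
o = -8 (o = -2*4 = -8)
l = -8/9 (l = (⅑)*(-8) = -8/9 ≈ -0.88889)
x(q, W) = -53*W/9 (x(q, W) = W*(-5 - 8/9) = W*(-53/9) = -53*W/9)
1/(x(81, 27) + 3379) = 1/(-53/9*27 + 3379) = 1/(-159 + 3379) = 1/3220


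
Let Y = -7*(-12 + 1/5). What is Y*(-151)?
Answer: -62363/5 ≈ -12473.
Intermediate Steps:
Y = 413/5 (Y = -7*(-12 + 1/5) = -7*(-59/5) = 413/5 ≈ 82.600)
Y*(-151) = (413/5)*(-151) = -62363/5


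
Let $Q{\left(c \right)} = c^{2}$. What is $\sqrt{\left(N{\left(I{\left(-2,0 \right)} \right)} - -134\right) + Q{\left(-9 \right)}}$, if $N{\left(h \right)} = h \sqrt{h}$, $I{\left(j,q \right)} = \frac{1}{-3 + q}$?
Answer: $\frac{\sqrt{1935 - i \sqrt{3}}}{3} \approx 14.663 - 0.0065625 i$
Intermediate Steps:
$N{\left(h \right)} = h^{\frac{3}{2}}$
$\sqrt{\left(N{\left(I{\left(-2,0 \right)} \right)} - -134\right) + Q{\left(-9 \right)}} = \sqrt{\left(\left(\frac{1}{-3 + 0}\right)^{\frac{3}{2}} - -134\right) + \left(-9\right)^{2}} = \sqrt{\left(\left(\frac{1}{-3}\right)^{\frac{3}{2}} + 134\right) + 81} = \sqrt{\left(\left(- \frac{1}{3}\right)^{\frac{3}{2}} + 134\right) + 81} = \sqrt{\left(- \frac{i \sqrt{3}}{9} + 134\right) + 81} = \sqrt{\left(134 - \frac{i \sqrt{3}}{9}\right) + 81} = \sqrt{215 - \frac{i \sqrt{3}}{9}}$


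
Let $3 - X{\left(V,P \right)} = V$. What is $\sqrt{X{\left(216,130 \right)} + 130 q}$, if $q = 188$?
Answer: $\sqrt{24227} \approx 155.65$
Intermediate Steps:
$X{\left(V,P \right)} = 3 - V$
$\sqrt{X{\left(216,130 \right)} + 130 q} = \sqrt{\left(3 - 216\right) + 130 \cdot 188} = \sqrt{\left(3 - 216\right) + 24440} = \sqrt{-213 + 24440} = \sqrt{24227}$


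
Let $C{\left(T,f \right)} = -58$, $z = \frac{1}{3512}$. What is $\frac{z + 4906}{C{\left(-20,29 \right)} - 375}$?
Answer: $- \frac{17229873}{1520696} \approx -11.33$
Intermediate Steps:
$z = \frac{1}{3512} \approx 0.00028474$
$\frac{z + 4906}{C{\left(-20,29 \right)} - 375} = \frac{\frac{1}{3512} + 4906}{-58 - 375} = \frac{17229873}{3512 \left(-433\right)} = \frac{17229873}{3512} \left(- \frac{1}{433}\right) = - \frac{17229873}{1520696}$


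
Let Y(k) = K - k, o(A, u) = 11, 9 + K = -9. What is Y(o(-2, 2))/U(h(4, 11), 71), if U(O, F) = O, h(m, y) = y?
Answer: -29/11 ≈ -2.6364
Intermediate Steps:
K = -18 (K = -9 - 9 = -18)
Y(k) = -18 - k
Y(o(-2, 2))/U(h(4, 11), 71) = (-18 - 1*11)/11 = (-18 - 11)*(1/11) = -29*1/11 = -29/11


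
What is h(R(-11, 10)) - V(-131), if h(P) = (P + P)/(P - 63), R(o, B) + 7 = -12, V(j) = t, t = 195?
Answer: -7976/41 ≈ -194.54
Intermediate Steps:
V(j) = 195
R(o, B) = -19 (R(o, B) = -7 - 12 = -19)
h(P) = 2*P/(-63 + P) (h(P) = (2*P)/(-63 + P) = 2*P/(-63 + P))
h(R(-11, 10)) - V(-131) = 2*(-19)/(-63 - 19) - 1*195 = 2*(-19)/(-82) - 195 = 2*(-19)*(-1/82) - 195 = 19/41 - 195 = -7976/41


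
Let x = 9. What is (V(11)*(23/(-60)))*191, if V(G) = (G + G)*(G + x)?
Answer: -96646/3 ≈ -32215.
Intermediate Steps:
V(G) = 2*G*(9 + G) (V(G) = (G + G)*(G + 9) = (2*G)*(9 + G) = 2*G*(9 + G))
(V(11)*(23/(-60)))*191 = ((2*11*(9 + 11))*(23/(-60)))*191 = ((2*11*20)*(23*(-1/60)))*191 = (440*(-23/60))*191 = -506/3*191 = -96646/3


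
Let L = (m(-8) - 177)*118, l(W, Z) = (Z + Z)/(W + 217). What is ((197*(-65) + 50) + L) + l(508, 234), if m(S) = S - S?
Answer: -24389257/725 ≈ -33640.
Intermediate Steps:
m(S) = 0
l(W, Z) = 2*Z/(217 + W) (l(W, Z) = (2*Z)/(217 + W) = 2*Z/(217 + W))
L = -20886 (L = (0 - 177)*118 = -177*118 = -20886)
((197*(-65) + 50) + L) + l(508, 234) = ((197*(-65) + 50) - 20886) + 2*234/(217 + 508) = ((-12805 + 50) - 20886) + 2*234/725 = (-12755 - 20886) + 2*234*(1/725) = -33641 + 468/725 = -24389257/725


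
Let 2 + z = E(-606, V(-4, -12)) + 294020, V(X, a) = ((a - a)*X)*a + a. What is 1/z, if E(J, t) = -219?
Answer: 1/293799 ≈ 3.4037e-6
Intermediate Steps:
V(X, a) = a (V(X, a) = (0*X)*a + a = 0*a + a = 0 + a = a)
z = 293799 (z = -2 + (-219 + 294020) = -2 + 293801 = 293799)
1/z = 1/293799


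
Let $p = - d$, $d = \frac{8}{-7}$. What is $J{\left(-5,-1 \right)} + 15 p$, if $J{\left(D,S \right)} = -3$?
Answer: $\frac{99}{7} \approx 14.143$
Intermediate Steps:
$d = - \frac{8}{7}$ ($d = 8 \left(- \frac{1}{7}\right) = - \frac{8}{7} \approx -1.1429$)
$p = \frac{8}{7}$ ($p = \left(-1\right) \left(- \frac{8}{7}\right) = \frac{8}{7} \approx 1.1429$)
$J{\left(-5,-1 \right)} + 15 p = -3 + 15 \cdot \frac{8}{7} = -3 + \frac{120}{7} = \frac{99}{7}$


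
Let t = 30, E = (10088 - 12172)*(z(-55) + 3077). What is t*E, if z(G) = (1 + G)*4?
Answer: -178869720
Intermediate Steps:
z(G) = 4 + 4*G
E = -5962324 (E = (10088 - 12172)*((4 + 4*(-55)) + 3077) = -2084*((4 - 220) + 3077) = -2084*(-216 + 3077) = -2084*2861 = -5962324)
t*E = 30*(-5962324) = -178869720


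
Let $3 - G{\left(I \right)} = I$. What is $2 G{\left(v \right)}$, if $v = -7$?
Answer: $20$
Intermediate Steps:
$G{\left(I \right)} = 3 - I$
$2 G{\left(v \right)} = 2 \left(3 - -7\right) = 2 \left(3 + 7\right) = 2 \cdot 10 = 20$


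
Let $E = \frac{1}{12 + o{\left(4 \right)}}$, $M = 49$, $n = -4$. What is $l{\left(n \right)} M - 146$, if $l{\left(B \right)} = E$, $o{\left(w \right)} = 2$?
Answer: $- \frac{285}{2} \approx -142.5$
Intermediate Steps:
$E = \frac{1}{14}$ ($E = \frac{1}{12 + 2} = \frac{1}{14} \approx 0.071429$)
$l{\left(B \right)} = \frac{1}{14}$
$l{\left(n \right)} M - 146 = \frac{1}{14} \cdot 49 - 146 = \frac{7}{2} - 146 = - \frac{285}{2}$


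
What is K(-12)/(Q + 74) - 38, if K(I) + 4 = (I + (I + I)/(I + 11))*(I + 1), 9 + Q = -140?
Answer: -2714/75 ≈ -36.187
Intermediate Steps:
Q = -149 (Q = -9 - 140 = -149)
K(I) = -4 + (1 + I)*(I + 2*I/(11 + I)) (K(I) = -4 + (I + (I + I)/(I + 11))*(I + 1) = -4 + (I + (2*I)/(11 + I))*(1 + I) = -4 + (I + 2*I/(11 + I))*(1 + I) = -4 + (1 + I)*(I + 2*I/(11 + I)))
K(-12)/(Q + 74) - 38 = ((-44 + (-12)³ + 9*(-12) + 14*(-12)²)/(11 - 12))/(-149 + 74) - 38 = ((-44 - 1728 - 108 + 14*144)/(-1))/(-75) - 38 = -(-1)*(-44 - 1728 - 108 + 2016)/75 - 38 = -(-1)*136/75 - 38 = -1/75*(-136) - 38 = 136/75 - 38 = -2714/75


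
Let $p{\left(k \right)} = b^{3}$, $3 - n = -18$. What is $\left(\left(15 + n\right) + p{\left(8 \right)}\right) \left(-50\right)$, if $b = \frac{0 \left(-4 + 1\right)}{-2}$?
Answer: $-1800$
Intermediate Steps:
$n = 21$ ($n = 3 - -18 = 3 + 18 = 21$)
$b = 0$ ($b = 0 \left(-3\right) \left(- \frac{1}{2}\right) = 0 \left(- \frac{1}{2}\right) = 0$)
$p{\left(k \right)} = 0$ ($p{\left(k \right)} = 0^{3} = 0$)
$\left(\left(15 + n\right) + p{\left(8 \right)}\right) \left(-50\right) = \left(\left(15 + 21\right) + 0\right) \left(-50\right) = \left(36 + 0\right) \left(-50\right) = 36 \left(-50\right) = -1800$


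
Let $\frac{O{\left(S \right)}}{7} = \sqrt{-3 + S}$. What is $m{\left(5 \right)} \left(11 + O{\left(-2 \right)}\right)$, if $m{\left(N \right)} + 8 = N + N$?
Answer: $22 + 14 i \sqrt{5} \approx 22.0 + 31.305 i$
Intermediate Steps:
$m{\left(N \right)} = -8 + 2 N$ ($m{\left(N \right)} = -8 + \left(N + N\right) = -8 + 2 N$)
$O{\left(S \right)} = 7 \sqrt{-3 + S}$
$m{\left(5 \right)} \left(11 + O{\left(-2 \right)}\right) = \left(-8 + 2 \cdot 5\right) \left(11 + 7 \sqrt{-3 - 2}\right) = \left(-8 + 10\right) \left(11 + 7 \sqrt{-5}\right) = 2 \left(11 + 7 i \sqrt{5}\right) = 22 + 14 i \sqrt{5}$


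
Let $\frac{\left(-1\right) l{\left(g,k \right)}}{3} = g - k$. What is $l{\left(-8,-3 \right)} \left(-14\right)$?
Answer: $-210$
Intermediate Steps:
$l{\left(g,k \right)} = - 3 g + 3 k$ ($l{\left(g,k \right)} = - 3 \left(g - k\right) = - 3 g + 3 k$)
$l{\left(-8,-3 \right)} \left(-14\right) = \left(\left(-3\right) \left(-8\right) + 3 \left(-3\right)\right) \left(-14\right) = \left(24 - 9\right) \left(-14\right) = 15 \left(-14\right) = -210$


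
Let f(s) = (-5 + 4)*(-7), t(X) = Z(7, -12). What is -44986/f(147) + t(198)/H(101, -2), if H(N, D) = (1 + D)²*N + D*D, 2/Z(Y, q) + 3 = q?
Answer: -10121852/1575 ≈ -6426.6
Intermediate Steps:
Z(Y, q) = 2/(-3 + q)
t(X) = -2/15 (t(X) = 2/(-3 - 12) = 2/(-15) = 2*(-1/15) = -2/15)
H(N, D) = D² + N*(1 + D)² (H(N, D) = N*(1 + D)² + D² = D² + N*(1 + D)²)
f(s) = 7 (f(s) = -1*(-7) = 7)
-44986/f(147) + t(198)/H(101, -2) = -44986/7 - 2/(15*((-2)² + 101*(1 - 2)²)) = -44986*⅐ - 2/(15*(4 + 101*(-1)²)) = -44986/7 - 2/(15*(4 + 101*1)) = -44986/7 - 2/(15*(4 + 101)) = -44986/7 - 2/15/105 = -44986/7 - 2/15*1/105 = -44986/7 - 2/1575 = -10121852/1575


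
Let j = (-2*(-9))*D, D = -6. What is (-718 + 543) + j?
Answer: -283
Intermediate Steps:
j = -108 (j = -2*(-9)*(-6) = 18*(-6) = -108)
(-718 + 543) + j = (-718 + 543) - 108 = -175 - 108 = -283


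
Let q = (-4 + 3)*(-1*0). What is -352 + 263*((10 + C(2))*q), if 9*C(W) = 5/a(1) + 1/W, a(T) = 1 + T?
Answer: -352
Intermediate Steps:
q = 0 (q = -1*0 = 0)
C(W) = 5/18 + 1/(9*W) (C(W) = (5/(1 + 1) + 1/W)/9 = (5/2 + 1/W)/9 = 5/18 + 1/(9*W))
-352 + 263*((10 + C(2))*q) = -352 + 263*((10 + (1/18)*(2 + 5*2)/2)*0) = -352 + 263*((10 + (1/18)*(½)*(2 + 10))*0) = -352 + 263*((10 + (1/18)*(½)*12)*0) = -352 + 263*((10 + ⅓)*0) = -352 + 263*((31/3)*0) = -352 + 263*0 = -352 + 0 = -352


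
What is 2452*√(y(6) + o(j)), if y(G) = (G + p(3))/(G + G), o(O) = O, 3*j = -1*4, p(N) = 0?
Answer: 1226*I*√30/3 ≈ 2238.4*I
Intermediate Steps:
j = -4/3 (j = (-1*4)/3 = (⅓)*(-4) = -4/3 ≈ -1.3333)
y(G) = ½ (y(G) = (G + 0)/(G + G) = G/((2*G)) = G*(1/(2*G)) = ½)
2452*√(y(6) + o(j)) = 2452*√(½ - 4/3) = 2452*√(-⅚) = 2452*(I*√30/6) = 1226*I*√30/3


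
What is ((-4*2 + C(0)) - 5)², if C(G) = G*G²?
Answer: 169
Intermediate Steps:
C(G) = G³
((-4*2 + C(0)) - 5)² = ((-4*2 + 0³) - 5)² = ((-8 + 0) - 5)² = (-8 - 5)² = (-13)² = 169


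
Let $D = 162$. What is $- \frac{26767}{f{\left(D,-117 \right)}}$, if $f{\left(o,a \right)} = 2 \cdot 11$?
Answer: $- \frac{26767}{22} \approx -1216.7$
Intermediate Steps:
$f{\left(o,a \right)} = 22$
$- \frac{26767}{f{\left(D,-117 \right)}} = - \frac{26767}{22}$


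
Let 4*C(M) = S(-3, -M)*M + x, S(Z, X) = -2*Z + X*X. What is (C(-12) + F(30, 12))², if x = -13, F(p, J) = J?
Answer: 3115225/16 ≈ 1.9470e+5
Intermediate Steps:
S(Z, X) = X² - 2*Z (S(Z, X) = -2*Z + X² = X² - 2*Z)
C(M) = -13/4 + M*(6 + M²)/4 (C(M) = (((-M)² - 2*(-3))*M - 13)/4 = ((M² + 6)*M - 13)/4 = ((6 + M²)*M - 13)/4 = (M*(6 + M²) - 13)/4 = (-13 + M*(6 + M²))/4 = -13/4 + M*(6 + M²)/4)
(C(-12) + F(30, 12))² = ((-13/4 + (¼)*(-12)*(6 + (-12)²)) + 12)² = ((-13/4 + (¼)*(-12)*(6 + 144)) + 12)² = ((-13/4 + (¼)*(-12)*150) + 12)² = ((-13/4 - 450) + 12)² = (-1813/4 + 12)² = (-1765/4)² = 3115225/16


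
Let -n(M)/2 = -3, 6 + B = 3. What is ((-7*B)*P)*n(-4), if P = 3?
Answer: 378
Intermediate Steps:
B = -3 (B = -6 + 3 = -3)
n(M) = 6 (n(M) = -2*(-3) = 6)
((-7*B)*P)*n(-4) = (-7*(-3)*3)*6 = (21*3)*6 = 63*6 = 378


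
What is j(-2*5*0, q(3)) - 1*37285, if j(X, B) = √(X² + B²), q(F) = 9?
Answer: -37276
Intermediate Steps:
j(X, B) = √(B² + X²)
j(-2*5*0, q(3)) - 1*37285 = √(9² + (-2*5*0)²) - 1*37285 = √(81 + (-10*0)²) - 37285 = √(81 + 0²) - 37285 = √(81 + 0) - 37285 = √81 - 37285 = 9 - 37285 = -37276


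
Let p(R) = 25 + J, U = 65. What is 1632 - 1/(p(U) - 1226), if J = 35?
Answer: 1902913/1166 ≈ 1632.0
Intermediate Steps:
p(R) = 60 (p(R) = 25 + 35 = 60)
1632 - 1/(p(U) - 1226) = 1632 - 1/(60 - 1226) = 1632 - 1/(-1166) = 1632 - 1*(-1/1166) = 1632 + 1/1166 = 1902913/1166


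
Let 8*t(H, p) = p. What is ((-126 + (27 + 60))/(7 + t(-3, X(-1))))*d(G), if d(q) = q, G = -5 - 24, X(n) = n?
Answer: 9048/55 ≈ 164.51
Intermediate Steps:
t(H, p) = p/8
G = -29
((-126 + (27 + 60))/(7 + t(-3, X(-1))))*d(G) = ((-126 + (27 + 60))/(7 + (⅛)*(-1)))*(-29) = ((-126 + 87)/(7 - ⅛))*(-29) = -39/55/8*(-29) = -39*8/55*(-29) = -312/55*(-29) = 9048/55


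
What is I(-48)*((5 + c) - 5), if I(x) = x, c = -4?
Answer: 192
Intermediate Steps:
I(-48)*((5 + c) - 5) = -48*((5 - 4) - 5) = -48*(1 - 5) = -48*(-4) = 192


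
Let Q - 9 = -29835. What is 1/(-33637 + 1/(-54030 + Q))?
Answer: -83856/2820664273 ≈ -2.9729e-5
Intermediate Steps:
Q = -29826 (Q = 9 - 29835 = -29826)
1/(-33637 + 1/(-54030 + Q)) = 1/(-33637 + 1/(-54030 - 29826)) = 1/(-33637 + 1/(-83856)) = 1/(-33637 - 1/83856) = 1/(-2820664273/83856) = -83856/2820664273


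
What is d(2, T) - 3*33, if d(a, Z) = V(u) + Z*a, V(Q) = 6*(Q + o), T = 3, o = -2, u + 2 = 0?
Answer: -117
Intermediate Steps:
u = -2 (u = -2 + 0 = -2)
V(Q) = -12 + 6*Q (V(Q) = 6*(Q - 2) = 6*(-2 + Q) = -12 + 6*Q)
d(a, Z) = -24 + Z*a (d(a, Z) = (-12 + 6*(-2)) + Z*a = (-12 - 12) + Z*a = -24 + Z*a)
d(2, T) - 3*33 = (-24 + 3*2) - 3*33 = (-24 + 6) - 99 = -18 - 99 = -117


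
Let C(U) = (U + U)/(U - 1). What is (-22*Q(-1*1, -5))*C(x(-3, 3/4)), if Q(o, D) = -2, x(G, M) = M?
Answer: -264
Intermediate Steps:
C(U) = 2*U/(-1 + U) (C(U) = (2*U)/(-1 + U) = 2*U/(-1 + U))
(-22*Q(-1*1, -5))*C(x(-3, 3/4)) = (-22*(-2))*(2*(3/4)/(-1 + 3/4)) = 44*(2*(3*(1/4))/(-1 + 3*(1/4))) = 44*(2*(3/4)/(-1 + 3/4)) = 44*(2*(3/4)/(-1/4)) = 44*(2*(3/4)*(-4)) = 44*(-6) = -264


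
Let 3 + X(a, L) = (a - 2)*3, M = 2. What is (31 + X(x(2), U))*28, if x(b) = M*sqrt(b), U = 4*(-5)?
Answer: 616 + 168*sqrt(2) ≈ 853.59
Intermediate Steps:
U = -20
x(b) = 2*sqrt(b)
X(a, L) = -9 + 3*a (X(a, L) = -3 + (a - 2)*3 = -3 + (-2 + a)*3 = -3 + (-6 + 3*a) = -9 + 3*a)
(31 + X(x(2), U))*28 = (31 + (-9 + 3*(2*sqrt(2))))*28 = (31 + (-9 + 6*sqrt(2)))*28 = (22 + 6*sqrt(2))*28 = 616 + 168*sqrt(2)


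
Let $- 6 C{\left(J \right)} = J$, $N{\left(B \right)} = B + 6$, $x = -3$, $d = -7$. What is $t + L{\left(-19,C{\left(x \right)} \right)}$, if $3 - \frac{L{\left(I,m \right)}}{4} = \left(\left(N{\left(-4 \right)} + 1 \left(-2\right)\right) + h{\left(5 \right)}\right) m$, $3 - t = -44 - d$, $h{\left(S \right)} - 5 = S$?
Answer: $32$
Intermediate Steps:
$h{\left(S \right)} = 5 + S$
$N{\left(B \right)} = 6 + B$
$C{\left(J \right)} = - \frac{J}{6}$
$t = 40$ ($t = 3 - \left(-44 - -7\right) = 3 - \left(-44 + 7\right) = 3 - -37 = 3 + 37 = 40$)
$L{\left(I,m \right)} = 12 - 40 m$ ($L{\left(I,m \right)} = 12 - 4 \left(\left(\left(6 - 4\right) + 1 \left(-2\right)\right) + \left(5 + 5\right)\right) m = 12 - 4 \left(\left(2 - 2\right) + 10\right) m = 12 - 4 \left(0 + 10\right) m = 12 - 4 \cdot 10 m = 12 - 40 m$)
$t + L{\left(-19,C{\left(x \right)} \right)} = 40 + \left(12 - 40 \left(\left(- \frac{1}{6}\right) \left(-3\right)\right)\right) = 40 + \left(12 - 20\right) = 40 - 8 = 32$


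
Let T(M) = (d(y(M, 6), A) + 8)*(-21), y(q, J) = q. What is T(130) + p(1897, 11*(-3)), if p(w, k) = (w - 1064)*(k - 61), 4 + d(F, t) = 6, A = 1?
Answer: -78512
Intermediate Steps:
d(F, t) = 2 (d(F, t) = -4 + 6 = 2)
p(w, k) = (-1064 + w)*(-61 + k)
T(M) = -210 (T(M) = (2 + 8)*(-21) = 10*(-21) = -210)
T(130) + p(1897, 11*(-3)) = -210 + (64904 - 11704*(-3) - 61*1897 + (11*(-3))*1897) = -210 + (64904 - 1064*(-33) - 115717 - 33*1897) = -210 + (64904 + 35112 - 115717 - 62601) = -210 - 78302 = -78512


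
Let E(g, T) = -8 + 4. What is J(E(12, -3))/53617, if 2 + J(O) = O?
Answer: -6/53617 ≈ -0.00011190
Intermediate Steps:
E(g, T) = -4
J(O) = -2 + O
J(E(12, -3))/53617 = (-2 - 4)/53617 = -6*1/53617 = -6/53617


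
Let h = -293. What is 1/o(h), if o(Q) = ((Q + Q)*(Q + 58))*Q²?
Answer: 1/11822265790 ≈ 8.4586e-11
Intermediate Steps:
o(Q) = 2*Q³*(58 + Q) (o(Q) = ((2*Q)*(58 + Q))*Q² = (2*Q*(58 + Q))*Q² = 2*Q³*(58 + Q))
1/o(h) = 1/(2*(-293)³*(58 - 293)) = 1/(2*(-25153757)*(-235)) = 1/11822265790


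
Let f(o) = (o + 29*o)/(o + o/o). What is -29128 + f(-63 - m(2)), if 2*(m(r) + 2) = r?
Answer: -1774948/61 ≈ -29098.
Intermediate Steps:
m(r) = -2 + r/2
f(o) = 30*o/(1 + o) (f(o) = (30*o)/(o + 1) = (30*o)/(1 + o) = 30*o/(1 + o))
-29128 + f(-63 - m(2)) = -29128 + 30*(-63 - (-2 + (1/2)*2))/(1 + (-63 - (-2 + (1/2)*2))) = -29128 + 30*(-63 - (-2 + 1))/(1 + (-63 - (-2 + 1))) = -29128 + 30*(-63 - 1*(-1))/(1 + (-63 - 1*(-1))) = -29128 + 30*(-63 + 1)/(1 + (-63 + 1)) = -29128 + 30*(-62)/(1 - 62) = -29128 + 30*(-62)/(-61) = -29128 + 30*(-62)*(-1/61) = -29128 + 1860/61 = -1774948/61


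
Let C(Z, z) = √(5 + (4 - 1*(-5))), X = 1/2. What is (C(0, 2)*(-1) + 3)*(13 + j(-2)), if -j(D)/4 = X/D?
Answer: 42 - 14*√14 ≈ -10.383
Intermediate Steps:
X = ½ ≈ 0.50000
C(Z, z) = √14 (C(Z, z) = √(5 + (4 + 5)) = √(5 + 9) = √14)
j(D) = -2/D
(C(0, 2)*(-1) + 3)*(13 + j(-2)) = (√14*(-1) + 3)*(13 - 2/(-2)) = (-√14 + 3)*(13 - 2*(-½)) = (3 - √14)*(13 + 1) = (3 - √14)*14 = 42 - 14*√14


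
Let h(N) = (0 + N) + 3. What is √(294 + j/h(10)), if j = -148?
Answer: √47762/13 ≈ 16.811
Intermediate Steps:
h(N) = 3 + N (h(N) = N + 3 = 3 + N)
√(294 + j/h(10)) = √(294 - 148/(3 + 10)) = √(294 - 148/13) = √(3674/13) = √47762/13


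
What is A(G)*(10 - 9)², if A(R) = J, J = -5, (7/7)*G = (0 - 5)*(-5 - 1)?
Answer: -5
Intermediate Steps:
G = 30 (G = (0 - 5)*(-5 - 1) = -5*(-6) = 30)
A(R) = -5
A(G)*(10 - 9)² = -5*(10 - 9)² = -5*1² = -5*1 = -5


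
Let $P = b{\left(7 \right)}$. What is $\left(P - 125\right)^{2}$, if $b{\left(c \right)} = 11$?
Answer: $12996$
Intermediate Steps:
$P = 11$
$\left(P - 125\right)^{2} = \left(11 - 125\right)^{2} = \left(-114\right)^{2} = 12996$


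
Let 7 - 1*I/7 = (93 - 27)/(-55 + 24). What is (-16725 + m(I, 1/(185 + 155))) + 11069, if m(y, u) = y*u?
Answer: -59612259/10540 ≈ -5655.8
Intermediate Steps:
I = 1981/31 (I = 49 - 7*(93 - 27)/(-55 + 24) = 49 - 462/(-31) = 49 - 462*(-1)/31 = 49 - 7*(-66/31) = 49 + 462/31 = 1981/31 ≈ 63.903)
m(y, u) = u*y
(-16725 + m(I, 1/(185 + 155))) + 11069 = (-16725 + (1981/31)/(185 + 155)) + 11069 = (-16725 + (1981/31)/340) + 11069 = (-16725 + (1/340)*(1981/31)) + 11069 = (-16725 + 1981/10540) + 11069 = -176279519/10540 + 11069 = -59612259/10540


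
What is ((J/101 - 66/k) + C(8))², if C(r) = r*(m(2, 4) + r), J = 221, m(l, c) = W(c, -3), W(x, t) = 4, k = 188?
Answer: 862790188225/90136036 ≈ 9572.1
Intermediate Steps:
m(l, c) = 4
C(r) = r*(4 + r)
((J/101 - 66/k) + C(8))² = ((221/101 - 66/188) + 8*(4 + 8))² = ((221*(1/101) - 66*1/188) + 8*12)² = ((221/101 - 33/94) + 96)² = (17441/9494 + 96)² = (928865/9494)² = 862790188225/90136036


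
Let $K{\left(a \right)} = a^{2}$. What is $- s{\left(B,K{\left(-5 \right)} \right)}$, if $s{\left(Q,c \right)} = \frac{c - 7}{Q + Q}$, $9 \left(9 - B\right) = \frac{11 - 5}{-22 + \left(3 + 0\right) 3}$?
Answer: $- \frac{351}{353} \approx -0.99433$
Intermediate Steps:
$B = \frac{353}{39}$ ($B = 9 - \frac{\left(11 - 5\right) \frac{1}{-22 + \left(3 + 0\right) 3}}{9} = 9 - \frac{6 \frac{1}{-22 + 3 \cdot 3}}{9} = 9 - \frac{6 \frac{1}{-22 + 9}}{9} = 9 - \frac{6 \frac{1}{-13}}{9} = 9 - \frac{6 \left(- \frac{1}{13}\right)}{9} = 9 - - \frac{2}{39} = 9 + \frac{2}{39} = \frac{353}{39} \approx 9.0513$)
$s{\left(Q,c \right)} = \frac{-7 + c}{2 Q}$
$- s{\left(B,K{\left(-5 \right)} \right)} = - \frac{-7 + \left(-5\right)^{2}}{2 \cdot \frac{353}{39}} = - \frac{39 \left(-7 + 25\right)}{2 \cdot 353} = - \frac{39 \cdot 18}{2 \cdot 353} = \left(-1\right) \frac{351}{353} = - \frac{351}{353}$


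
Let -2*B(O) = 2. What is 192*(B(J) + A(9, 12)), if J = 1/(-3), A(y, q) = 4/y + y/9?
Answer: 256/3 ≈ 85.333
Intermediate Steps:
A(y, q) = 4/y + y/9 (A(y, q) = 4/y + y*(⅑) = 4/y + y/9)
J = -⅓ (J = 1*(-⅓) = -⅓ ≈ -0.33333)
B(O) = -1 (B(O) = -½*2 = -1)
192*(B(J) + A(9, 12)) = 192*(-1 + (4/9 + (⅑)*9)) = 192*(-1 + (4*(⅑) + 1)) = 192*(-1 + (4/9 + 1)) = 192*(-1 + 13/9) = 192*(4/9) = 256/3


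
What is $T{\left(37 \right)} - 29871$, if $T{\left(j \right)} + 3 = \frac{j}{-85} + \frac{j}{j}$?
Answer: $- \frac{2539242}{85} \approx -29873.0$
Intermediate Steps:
$T{\left(j \right)} = -2 - \frac{j}{85}$ ($T{\left(j \right)} = -3 + \left(\frac{j}{-85} + \frac{j}{j}\right) = -3 + \left(j \left(- \frac{1}{85}\right) + 1\right) = -3 - \left(-1 + \frac{j}{85}\right) = -2 - \frac{j}{85}$)
$T{\left(37 \right)} - 29871 = \left(-2 - \frac{37}{85}\right) - 29871 = - \frac{207}{85} - 29871 = - \frac{2539242}{85}$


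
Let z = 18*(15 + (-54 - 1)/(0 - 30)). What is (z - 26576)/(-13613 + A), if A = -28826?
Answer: 26273/42439 ≈ 0.61908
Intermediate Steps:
z = 303 (z = 18*(15 - 55/(-30)) = 18*(15 - 55*(-1/30)) = 18*(15 + 11/6) = 18*(101/6) = 303)
(z - 26576)/(-13613 + A) = (303 - 26576)/(-13613 - 28826) = -26273/(-42439) = -26273*(-1/42439) = 26273/42439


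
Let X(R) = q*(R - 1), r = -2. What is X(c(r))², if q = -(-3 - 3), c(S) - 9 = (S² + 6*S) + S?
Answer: 144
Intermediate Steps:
c(S) = 9 + S² + 7*S (c(S) = 9 + ((S² + 6*S) + S) = 9 + (S² + 7*S) = 9 + S² + 7*S)
q = 6 (q = -1*(-6) = 6)
X(R) = -6 + 6*R (X(R) = 6*(R - 1) = 6*(-1 + R) = -6 + 6*R)
X(c(r))² = (-6 + 6*(9 + (-2)² + 7*(-2)))² = (-6 + 6*(9 + 4 - 14))² = (-6 + 6*(-1))² = (-6 - 6)² = (-12)² = 144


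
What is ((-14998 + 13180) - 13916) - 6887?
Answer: -22621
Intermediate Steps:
((-14998 + 13180) - 13916) - 6887 = (-1818 - 13916) - 6887 = -15734 - 6887 = -22621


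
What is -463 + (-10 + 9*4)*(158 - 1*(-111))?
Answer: 6531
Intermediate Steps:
-463 + (-10 + 9*4)*(158 - 1*(-111)) = -463 + (-10 + 36)*(158 + 111) = -463 + 26*269 = -463 + 6994 = 6531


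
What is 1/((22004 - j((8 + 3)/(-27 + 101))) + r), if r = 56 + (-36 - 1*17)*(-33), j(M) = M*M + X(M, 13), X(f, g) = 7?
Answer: 5476/130339631 ≈ 4.2013e-5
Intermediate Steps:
j(M) = 7 + M² (j(M) = M*M + 7 = M² + 7 = 7 + M²)
r = 1805 (r = 56 + (-36 - 17)*(-33) = 56 - 53*(-33) = 56 + 1749 = 1805)
1/((22004 - j((8 + 3)/(-27 + 101))) + r) = 1/((22004 - (7 + ((8 + 3)/(-27 + 101))²)) + 1805) = 1/((22004 - (7 + (11/74)²)) + 1805) = 1/((22004 - (7 + 121/5476)) + 1805) = 1/((22004 - 1*38453/5476) + 1805) = 1/((22004 - 38453/5476) + 1805) = 1/(120455451/5476 + 1805) = 1/(130339631/5476) = 5476/130339631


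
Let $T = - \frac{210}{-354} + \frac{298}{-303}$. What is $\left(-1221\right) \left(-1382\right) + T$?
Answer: $\frac{30166036117}{17877} \approx 1.6874 \cdot 10^{6}$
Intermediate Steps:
$T = - \frac{6977}{17877}$ ($T = \left(-210\right) \left(- \frac{1}{354}\right) + 298 \left(- \frac{1}{303}\right) = \frac{35}{59} - \frac{298}{303} = - \frac{6977}{17877} \approx -0.39028$)
$\left(-1221\right) \left(-1382\right) + T = \left(-1221\right) \left(-1382\right) - \frac{6977}{17877} = 1687422 - \frac{6977}{17877} = \frac{30166036117}{17877}$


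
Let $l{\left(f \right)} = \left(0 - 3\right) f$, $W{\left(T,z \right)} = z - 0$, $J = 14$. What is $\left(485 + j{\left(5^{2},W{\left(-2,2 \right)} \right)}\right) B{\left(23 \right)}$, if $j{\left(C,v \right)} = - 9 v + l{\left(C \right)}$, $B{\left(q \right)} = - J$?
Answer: $-5488$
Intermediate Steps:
$W{\left(T,z \right)} = z$ ($W{\left(T,z \right)} = z + 0 = z$)
$B{\left(q \right)} = -14$ ($B{\left(q \right)} = \left(-1\right) 14 = -14$)
$l{\left(f \right)} = - 3 f$
$j{\left(C,v \right)} = - 9 v - 3 C$
$\left(485 + j{\left(5^{2},W{\left(-2,2 \right)} \right)}\right) B{\left(23 \right)} = \left(485 - \left(18 + 3 \cdot 5^{2}\right)\right) \left(-14\right) = \left(485 - 93\right) \left(-14\right) = 392 \left(-14\right) = -5488$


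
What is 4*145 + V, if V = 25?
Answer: 605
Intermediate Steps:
4*145 + V = 4*145 + 25 = 580 + 25 = 605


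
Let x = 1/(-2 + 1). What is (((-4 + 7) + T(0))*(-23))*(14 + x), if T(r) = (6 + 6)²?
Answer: -43953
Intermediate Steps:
T(r) = 144 (T(r) = 12² = 144)
x = -1 (x = 1/(-1) = -1)
(((-4 + 7) + T(0))*(-23))*(14 + x) = (((-4 + 7) + 144)*(-23))*(14 - 1) = ((3 + 144)*(-23))*13 = (147*(-23))*13 = -3381*13 = -43953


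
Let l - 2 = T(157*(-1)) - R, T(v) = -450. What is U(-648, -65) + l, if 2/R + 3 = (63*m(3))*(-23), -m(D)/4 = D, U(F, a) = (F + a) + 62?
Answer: -19106117/17385 ≈ -1099.0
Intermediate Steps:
U(F, a) = 62 + F + a
m(D) = -4*D
R = 2/17385 (R = 2/(-3 + (63*(-4*3))*(-23)) = 2/(-3 + (63*(-12))*(-23)) = 2/(-3 - 756*(-23)) = 2/(-3 + 17388) = 2/17385 ≈ 0.00011504)
l = -7788482/17385 (l = 2 + (-450 - 1*2/17385) = 2 + (-450 - 2/17385) = 2 - 7823252/17385 = -7788482/17385 ≈ -448.00)
U(-648, -65) + l = (62 - 648 - 65) - 7788482/17385 = -651 - 7788482/17385 = -19106117/17385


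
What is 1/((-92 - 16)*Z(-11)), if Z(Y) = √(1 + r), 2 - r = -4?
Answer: -√7/756 ≈ -0.0034997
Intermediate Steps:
r = 6 (r = 2 - 1*(-4) = 2 + 4 = 6)
Z(Y) = √7 (Z(Y) = √(1 + 6) = √7)
1/((-92 - 16)*Z(-11)) = 1/((-92 - 16)*√7) = 1/(-108*√7) = -√7/756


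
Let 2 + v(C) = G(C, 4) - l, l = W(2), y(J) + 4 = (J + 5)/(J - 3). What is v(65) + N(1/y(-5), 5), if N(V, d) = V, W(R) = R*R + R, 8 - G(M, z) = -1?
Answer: 3/4 ≈ 0.75000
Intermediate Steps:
y(J) = -4 + (5 + J)/(-3 + J) (y(J) = -4 + (J + 5)/(J - 3) = -4 + (5 + J)/(-3 + J))
G(M, z) = 9 (G(M, z) = 8 - 1*(-1) = 8 + 1 = 9)
W(R) = R + R**2 (W(R) = R**2 + R = R + R**2)
l = 6 (l = 2*(1 + 2) = 2*3 = 6)
v(C) = 1 (v(C) = -2 + (9 - 1*6) = -2 + (9 - 6) = -2 + 3 = 1)
v(65) + N(1/y(-5), 5) = 1 + 1/((17 - 3*(-5))/(-3 - 5)) = 1 + 1/((17 + 15)/(-8)) = 1 + 1/(-1/8*32) = 1 + 1/(-4) = 1 - 1/4 = 3/4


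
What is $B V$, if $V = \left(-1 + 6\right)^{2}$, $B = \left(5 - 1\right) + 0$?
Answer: $100$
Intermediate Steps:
$B = 4$ ($B = 4 + 0 = 4$)
$V = 25$ ($V = 5^{2} = 25$)
$B V = 4 \cdot 25 = 100$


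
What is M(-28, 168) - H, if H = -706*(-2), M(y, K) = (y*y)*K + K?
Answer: 130468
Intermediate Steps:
M(y, K) = K + K*y**2 (M(y, K) = y**2*K + K = K*y**2 + K = K + K*y**2)
H = 1412
M(-28, 168) - H = 168*(1 + (-28)**2) - 1*1412 = 168*(1 + 784) - 1412 = 168*785 - 1412 = 131880 - 1412 = 130468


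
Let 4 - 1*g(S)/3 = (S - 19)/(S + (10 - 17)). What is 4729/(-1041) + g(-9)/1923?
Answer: -12115787/2669124 ≈ -4.5392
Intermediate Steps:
g(S) = 12 - 3*(-19 + S)/(-7 + S) (g(S) = 12 - 3*(S - 19)/(S + (10 - 17)) = 12 - 3*(-19 + S)/(S - 7) = 12 - 3*(-19 + S)/(-7 + S))
4729/(-1041) + g(-9)/1923 = 4729/(-1041) + (9*(-3 - 9)/(-7 - 9))/1923 = 4729*(-1/1041) + (9*(-12)/(-16))*(1/1923) = -4729/1041 + (9*(-1/16)*(-12))*(1/1923) = -4729/1041 + (27/4)*(1/1923) = -4729/1041 + 9/2564 = -12115787/2669124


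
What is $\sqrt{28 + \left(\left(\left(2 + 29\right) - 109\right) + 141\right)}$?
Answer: $\sqrt{91} \approx 9.5394$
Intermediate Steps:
$\sqrt{28 + \left(\left(\left(2 + 29\right) - 109\right) + 141\right)} = \sqrt{28 + \left(\left(31 - 109\right) + 141\right)} = \sqrt{28 + \left(-78 + 141\right)} = \sqrt{28 + 63} = \sqrt{91}$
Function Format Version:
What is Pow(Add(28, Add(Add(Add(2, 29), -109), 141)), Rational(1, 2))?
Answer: Pow(91, Rational(1, 2)) ≈ 9.5394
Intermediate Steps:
Pow(Add(28, Add(Add(Add(2, 29), -109), 141)), Rational(1, 2)) = Pow(Add(28, Add(Add(31, -109), 141)), Rational(1, 2)) = Pow(Add(28, Add(-78, 141)), Rational(1, 2)) = Pow(Add(28, 63), Rational(1, 2)) = Pow(91, Rational(1, 2))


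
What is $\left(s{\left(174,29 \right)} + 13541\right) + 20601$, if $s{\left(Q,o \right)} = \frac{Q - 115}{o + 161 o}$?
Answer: $\frac{160399175}{4698} \approx 34142.0$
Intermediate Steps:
$s{\left(Q,o \right)} = \frac{-115 + Q}{162 o}$
$\left(s{\left(174,29 \right)} + 13541\right) + 20601 = \left(\frac{-115 + 174}{162 \cdot 29} + 13541\right) + 20601 = \left(\frac{1}{162} \cdot \frac{1}{29} \cdot 59 + 13541\right) + 20601 = \left(\frac{59}{4698} + 13541\right) + 20601 = \frac{63615677}{4698} + 20601 = \frac{160399175}{4698}$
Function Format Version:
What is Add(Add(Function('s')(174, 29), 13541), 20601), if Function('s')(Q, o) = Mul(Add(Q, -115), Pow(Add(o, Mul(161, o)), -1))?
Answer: Rational(160399175, 4698) ≈ 34142.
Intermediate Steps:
Function('s')(Q, o) = Mul(Rational(1, 162), Pow(o, -1), Add(-115, Q)) (Function('s')(Q, o) = Mul(Add(-115, Q), Pow(Mul(162, o), -1)) = Mul(Add(-115, Q), Mul(Rational(1, 162), Pow(o, -1))) = Mul(Rational(1, 162), Pow(o, -1), Add(-115, Q)))
Add(Add(Function('s')(174, 29), 13541), 20601) = Add(Add(Mul(Rational(1, 162), Pow(29, -1), Add(-115, 174)), 13541), 20601) = Add(Add(Mul(Rational(1, 162), Rational(1, 29), 59), 13541), 20601) = Add(Add(Rational(59, 4698), 13541), 20601) = Add(Rational(63615677, 4698), 20601) = Rational(160399175, 4698)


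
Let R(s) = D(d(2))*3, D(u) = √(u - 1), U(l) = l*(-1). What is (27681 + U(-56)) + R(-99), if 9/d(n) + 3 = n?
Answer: 27737 + 3*I*√10 ≈ 27737.0 + 9.4868*I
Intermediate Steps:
d(n) = 9/(-3 + n)
U(l) = -l
D(u) = √(-1 + u)
R(s) = 3*I*√10 (R(s) = √(-1 + 9/(-3 + 2))*3 = √(-1 + 9/(-1))*3 = √(-1 + 9*(-1))*3 = √(-1 - 9)*3 = √(-10)*3 = (I*√10)*3 = 3*I*√10)
(27681 + U(-56)) + R(-99) = (27681 - 1*(-56)) + 3*I*√10 = (27681 + 56) + 3*I*√10 = 27737 + 3*I*√10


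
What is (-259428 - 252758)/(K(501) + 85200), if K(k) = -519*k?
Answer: 512186/174819 ≈ 2.9298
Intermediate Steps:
(-259428 - 252758)/(K(501) + 85200) = (-259428 - 252758)/(-519*501 + 85200) = -512186/(-260019 + 85200) = -512186/(-174819) = -512186*(-1/174819) = 512186/174819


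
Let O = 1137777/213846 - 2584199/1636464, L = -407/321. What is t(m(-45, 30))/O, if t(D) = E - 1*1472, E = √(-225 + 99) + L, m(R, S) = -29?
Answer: -9194367202421552/23349370247603 + 174975640272*I*√14/218218413529 ≈ -393.77 + 3.0002*I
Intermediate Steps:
L = -407/321 (L = -407*1/321 = -407/321 ≈ -1.2679)
O = 218218413529/58325213424 (O = 1137777*(1/213846) - 2584199*1/1636464 = 379259/71282 - 2584199/1636464 = 218218413529/58325213424 ≈ 3.7414)
E = -407/321 + 3*I*√14 (E = √(-225 + 99) - 407/321 = √(-126) - 407/321 = 3*I*√14 - 407/321 = -407/321 + 3*I*√14 ≈ -1.2679 + 11.225*I)
t(D) = -472919/321 + 3*I*√14 (t(D) = (-407/321 + 3*I*√14) - 1*1472 = (-407/321 + 3*I*√14) - 1472 = -472919/321 + 3*I*√14)
t(m(-45, 30))/O = (-472919/321 + 3*I*√14)/(218218413529/58325213424) = (-472919/321 + 3*I*√14)*(58325213424/218218413529) = -9194367202421552/23349370247603 + 174975640272*I*√14/218218413529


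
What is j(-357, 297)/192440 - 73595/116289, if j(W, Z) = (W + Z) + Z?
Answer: -14135061307/22378655160 ≈ -0.63163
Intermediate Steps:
j(W, Z) = W + 2*Z
j(-357, 297)/192440 - 73595/116289 = (-357 + 2*297)/192440 - 73595/116289 = (-357 + 594)*(1/192440) - 73595*1/116289 = 237*(1/192440) - 73595/116289 = 237/192440 - 73595/116289 = -14135061307/22378655160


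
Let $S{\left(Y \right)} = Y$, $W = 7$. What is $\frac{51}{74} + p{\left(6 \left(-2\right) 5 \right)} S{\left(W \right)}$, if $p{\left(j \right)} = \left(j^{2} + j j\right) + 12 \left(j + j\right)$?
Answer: $\frac{2983731}{74} \approx 40321.0$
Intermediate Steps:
$p{\left(j \right)} = 2 j^{2} + 24 j$ ($p{\left(j \right)} = \left(j^{2} + j^{2}\right) + 12 \cdot 2 j = 2 j^{2} + 24 j$)
$\frac{51}{74} + p{\left(6 \left(-2\right) 5 \right)} S{\left(W \right)} = \frac{51}{74} + 2 \cdot 6 \left(-2\right) 5 \left(12 + 6 \left(-2\right) 5\right) 7 = 51 \cdot \frac{1}{74} + 2 \left(\left(-12\right) 5\right) \left(12 - 60\right) 7 = \frac{51}{74} + 2 \left(-60\right) \left(12 - 60\right) 7 = \frac{51}{74} + 2 \left(-60\right) \left(-48\right) 7 = \frac{51}{74} + 5760 \cdot 7 = \frac{51}{74} + 40320 = \frac{2983731}{74}$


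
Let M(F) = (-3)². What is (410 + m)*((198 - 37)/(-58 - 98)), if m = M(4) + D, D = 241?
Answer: -8855/13 ≈ -681.15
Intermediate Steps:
M(F) = 9
m = 250 (m = 9 + 241 = 250)
(410 + m)*((198 - 37)/(-58 - 98)) = (410 + 250)*((198 - 37)/(-58 - 98)) = 660*(161/(-156)) = 660*(161*(-1/156)) = 660*(-161/156) = -8855/13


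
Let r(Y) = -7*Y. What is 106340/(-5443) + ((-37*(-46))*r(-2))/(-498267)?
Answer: -7587915512/387438183 ≈ -19.585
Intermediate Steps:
106340/(-5443) + ((-37*(-46))*r(-2))/(-498267) = 106340/(-5443) + ((-37*(-46))*(-7*(-2)))/(-498267) = 106340*(-1/5443) + (1702*14)*(-1/498267) = -106340/5443 + 23828*(-1/498267) = -106340/5443 - 3404/71181 = -7587915512/387438183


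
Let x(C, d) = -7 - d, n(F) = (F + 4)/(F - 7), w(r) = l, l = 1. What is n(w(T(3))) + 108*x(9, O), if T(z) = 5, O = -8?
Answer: 643/6 ≈ 107.17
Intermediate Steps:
w(r) = 1
n(F) = (4 + F)/(-7 + F)
n(w(T(3))) + 108*x(9, O) = (4 + 1)/(-7 + 1) + 108*(-7 - 1*(-8)) = 5/(-6) + 108*(-7 + 8) = -⅙*5 + 108*1 = -⅚ + 108 = 643/6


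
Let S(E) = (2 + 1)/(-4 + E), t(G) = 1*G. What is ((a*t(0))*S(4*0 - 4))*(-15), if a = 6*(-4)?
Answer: 0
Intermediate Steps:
t(G) = G
a = -24
S(E) = 3/(-4 + E)
((a*t(0))*S(4*0 - 4))*(-15) = ((-24*0)*(3/(-4 + (4*0 - 4))))*(-15) = (0*(3/(-4 + (0 - 4))))*(-15) = (0*(3/(-4 - 4)))*(-15) = (0*(3/(-8)))*(-15) = (0*(3*(-⅛)))*(-15) = (0*(-3/8))*(-15) = 0*(-15) = 0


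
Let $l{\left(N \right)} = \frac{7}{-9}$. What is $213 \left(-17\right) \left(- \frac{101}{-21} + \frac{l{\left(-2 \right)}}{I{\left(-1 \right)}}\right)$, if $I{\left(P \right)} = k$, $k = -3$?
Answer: $- \frac{1156306}{63} \approx -18354.0$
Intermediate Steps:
$l{\left(N \right)} = - \frac{7}{9}$ ($l{\left(N \right)} = 7 \left(- \frac{1}{9}\right) = - \frac{7}{9}$)
$I{\left(P \right)} = -3$
$213 \left(-17\right) \left(- \frac{101}{-21} + \frac{l{\left(-2 \right)}}{I{\left(-1 \right)}}\right) = 213 \left(-17\right) \left(- \frac{101}{-21} - \frac{7}{9 \left(-3\right)}\right) = - 3621 \left(\left(-101\right) \left(- \frac{1}{21}\right) - - \frac{7}{27}\right) = - 3621 \left(\frac{101}{21} + \frac{7}{27}\right) = \left(-3621\right) \frac{958}{189} = - \frac{1156306}{63}$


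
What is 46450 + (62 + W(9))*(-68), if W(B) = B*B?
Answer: 36726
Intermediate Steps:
W(B) = B²
46450 + (62 + W(9))*(-68) = 46450 + (62 + 9²)*(-68) = 46450 + (62 + 81)*(-68) = 46450 + 143*(-68) = 46450 - 9724 = 36726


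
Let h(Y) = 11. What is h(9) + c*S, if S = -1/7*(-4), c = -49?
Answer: -17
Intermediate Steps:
S = 4/7 (S = -1*⅐*(-4) = -⅐*(-4) = 4/7 ≈ 0.57143)
h(9) + c*S = 11 - 49*4/7 = 11 - 28 = -17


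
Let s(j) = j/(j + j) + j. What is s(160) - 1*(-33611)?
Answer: 67543/2 ≈ 33772.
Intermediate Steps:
s(j) = 1/2 + j (s(j) = j/((2*j)) + j = (1/(2*j))*j + j = 1/2 + j)
s(160) - 1*(-33611) = (1/2 + 160) - 1*(-33611) = 321/2 + 33611 = 67543/2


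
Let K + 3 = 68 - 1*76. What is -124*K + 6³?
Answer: 1580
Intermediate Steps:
K = -11 (K = -3 + (68 - 1*76) = -3 + (68 - 76) = -3 - 8 = -11)
-124*K + 6³ = -124*(-11) + 6³ = 1364 + 216 = 1580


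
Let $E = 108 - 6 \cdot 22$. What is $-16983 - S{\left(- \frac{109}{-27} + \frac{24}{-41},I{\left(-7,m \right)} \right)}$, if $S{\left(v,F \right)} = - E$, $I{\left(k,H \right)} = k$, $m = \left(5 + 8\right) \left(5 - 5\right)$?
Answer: $-17007$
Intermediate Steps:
$m = 0$ ($m = 13 \cdot 0 = 0$)
$E = -24$ ($E = 108 - 132 = -24$)
$S{\left(v,F \right)} = 24$ ($S{\left(v,F \right)} = \left(-1\right) \left(-24\right) = 24$)
$-16983 - S{\left(- \frac{109}{-27} + \frac{24}{-41},I{\left(-7,m \right)} \right)} = -16983 - 24 = -17007$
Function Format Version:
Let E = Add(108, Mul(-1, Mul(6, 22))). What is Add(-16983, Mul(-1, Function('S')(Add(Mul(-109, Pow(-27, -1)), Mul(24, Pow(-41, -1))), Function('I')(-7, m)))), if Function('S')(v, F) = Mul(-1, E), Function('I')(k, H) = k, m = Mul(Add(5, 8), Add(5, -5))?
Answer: -17007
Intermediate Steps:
m = 0 (m = Mul(13, 0) = 0)
E = -24 (E = Add(108, Mul(-1, 132)) = Add(108, -132) = -24)
Function('S')(v, F) = 24 (Function('S')(v, F) = Mul(-1, -24) = 24)
Add(-16983, Mul(-1, Function('S')(Add(Mul(-109, Pow(-27, -1)), Mul(24, Pow(-41, -1))), Function('I')(-7, m)))) = Add(-16983, Mul(-1, 24)) = Add(-16983, -24) = -17007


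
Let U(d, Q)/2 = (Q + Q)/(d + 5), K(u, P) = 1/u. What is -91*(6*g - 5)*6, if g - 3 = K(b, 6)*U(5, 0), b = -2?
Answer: -7098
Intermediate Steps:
U(d, Q) = 4*Q/(5 + d) (U(d, Q) = 2*((Q + Q)/(d + 5)) = 2*((2*Q)/(5 + d)) = 2*(2*Q/(5 + d)) = 4*Q/(5 + d))
g = 3 (g = 3 + (4*0/(5 + 5))/(-2) = 3 - 2*0/10 = 3 - ½*0 = 3 + 0 = 3)
-91*(6*g - 5)*6 = -91*(6*3 - 5)*6 = -91*(18 - 5)*6 = -91*13*6 = -1183*6 = -7098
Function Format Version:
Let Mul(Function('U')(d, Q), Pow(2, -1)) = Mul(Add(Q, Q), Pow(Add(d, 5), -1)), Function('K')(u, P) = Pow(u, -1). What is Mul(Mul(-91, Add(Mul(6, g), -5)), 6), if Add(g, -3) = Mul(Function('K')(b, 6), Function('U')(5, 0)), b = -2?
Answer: -7098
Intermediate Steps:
Function('U')(d, Q) = Mul(4, Q, Pow(Add(5, d), -1)) (Function('U')(d, Q) = Mul(2, Mul(Add(Q, Q), Pow(Add(d, 5), -1))) = Mul(2, Mul(Mul(2, Q), Pow(Add(5, d), -1))) = Mul(2, Mul(2, Q, Pow(Add(5, d), -1))) = Mul(4, Q, Pow(Add(5, d), -1)))
g = 3 (g = Add(3, Mul(Pow(-2, -1), Mul(4, 0, Pow(Add(5, 5), -1)))) = Add(3, Mul(Rational(-1, 2), Mul(4, 0, Pow(10, -1)))) = Add(3, Mul(Rational(-1, 2), Mul(4, 0, Rational(1, 10)))) = Add(3, Mul(Rational(-1, 2), 0)) = Add(3, 0) = 3)
Mul(Mul(-91, Add(Mul(6, g), -5)), 6) = Mul(Mul(-91, Add(Mul(6, 3), -5)), 6) = Mul(Mul(-91, Add(18, -5)), 6) = Mul(Mul(-91, 13), 6) = Mul(-1183, 6) = -7098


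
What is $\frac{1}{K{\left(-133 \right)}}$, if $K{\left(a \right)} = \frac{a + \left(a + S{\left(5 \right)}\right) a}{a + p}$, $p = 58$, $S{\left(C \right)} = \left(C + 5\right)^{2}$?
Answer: $- \frac{75}{4256} \approx -0.017622$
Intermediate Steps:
$S{\left(C \right)} = \left(5 + C\right)^{2}$
$K{\left(a \right)} = \frac{a + a \left(100 + a\right)}{58 + a}$ ($K{\left(a \right)} = \frac{a + \left(a + \left(5 + 5\right)^{2}\right) a}{a + 58} = \frac{a + \left(a + 10^{2}\right) a}{58 + a} = \frac{a + \left(a + 100\right) a}{58 + a} = \frac{a + \left(100 + a\right) a}{58 + a} = \frac{a + a \left(100 + a\right)}{58 + a}$)
$\frac{1}{K{\left(-133 \right)}} = \frac{1}{\left(-133\right) \frac{1}{58 - 133} \left(101 - 133\right)} = \frac{1}{\left(-133\right) \frac{1}{-75} \left(-32\right)} = \frac{1}{\left(-133\right) \left(- \frac{1}{75}\right) \left(-32\right)} = \frac{1}{- \frac{4256}{75}} = - \frac{75}{4256}$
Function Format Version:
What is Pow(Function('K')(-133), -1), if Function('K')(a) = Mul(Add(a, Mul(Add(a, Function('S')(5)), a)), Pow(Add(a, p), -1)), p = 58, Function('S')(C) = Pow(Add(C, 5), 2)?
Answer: Rational(-75, 4256) ≈ -0.017622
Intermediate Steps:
Function('S')(C) = Pow(Add(5, C), 2)
Function('K')(a) = Mul(Pow(Add(58, a), -1), Add(a, Mul(a, Add(100, a)))) (Function('K')(a) = Mul(Add(a, Mul(Add(a, Pow(Add(5, 5), 2)), a)), Pow(Add(a, 58), -1)) = Mul(Add(a, Mul(Add(a, Pow(10, 2)), a)), Pow(Add(58, a), -1)) = Mul(Add(a, Mul(Add(a, 100), a)), Pow(Add(58, a), -1)) = Mul(Add(a, Mul(Add(100, a), a)), Pow(Add(58, a), -1)) = Mul(Add(a, Mul(a, Add(100, a))), Pow(Add(58, a), -1)) = Mul(Pow(Add(58, a), -1), Add(a, Mul(a, Add(100, a)))))
Pow(Function('K')(-133), -1) = Pow(Mul(-133, Pow(Add(58, -133), -1), Add(101, -133)), -1) = Pow(Mul(-133, Pow(-75, -1), -32), -1) = Pow(Mul(-133, Rational(-1, 75), -32), -1) = Pow(Rational(-4256, 75), -1) = Rational(-75, 4256)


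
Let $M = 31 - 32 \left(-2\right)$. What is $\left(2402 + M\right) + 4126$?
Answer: $6623$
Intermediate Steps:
$M = 95$ ($M = 31 - -64 = 31 + 64 = 95$)
$\left(2402 + M\right) + 4126 = \left(2402 + 95\right) + 4126 = 2497 + 4126 = 6623$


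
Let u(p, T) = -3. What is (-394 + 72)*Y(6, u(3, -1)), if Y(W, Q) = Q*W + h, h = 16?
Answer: 644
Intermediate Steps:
Y(W, Q) = 16 + Q*W (Y(W, Q) = Q*W + 16 = 16 + Q*W)
(-394 + 72)*Y(6, u(3, -1)) = (-394 + 72)*(16 - 3*6) = -322*(16 - 18) = -322*(-2) = 644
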